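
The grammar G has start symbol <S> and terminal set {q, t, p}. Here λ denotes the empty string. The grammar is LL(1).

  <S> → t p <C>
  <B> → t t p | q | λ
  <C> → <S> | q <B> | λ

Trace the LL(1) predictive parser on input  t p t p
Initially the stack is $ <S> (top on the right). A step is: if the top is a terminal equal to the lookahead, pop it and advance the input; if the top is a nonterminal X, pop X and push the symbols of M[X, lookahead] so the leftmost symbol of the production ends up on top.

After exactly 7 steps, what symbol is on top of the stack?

<C>

step 1: stack=$ <S>  input=t p t p $  — expand <S> → t p <C>
step 2: stack=$ <C> p t  input=t p t p $  — match t
step 3: stack=$ <C> p  input=p t p $  — match p
step 4: stack=$ <C>  input=t p $  — expand <C> → <S>
step 5: stack=$ <S>  input=t p $  — expand <S> → t p <C>
step 6: stack=$ <C> p t  input=t p $  — match t
step 7: stack=$ <C> p  input=p $  — match p
Stack after step 7: $ <C> (top = <C>).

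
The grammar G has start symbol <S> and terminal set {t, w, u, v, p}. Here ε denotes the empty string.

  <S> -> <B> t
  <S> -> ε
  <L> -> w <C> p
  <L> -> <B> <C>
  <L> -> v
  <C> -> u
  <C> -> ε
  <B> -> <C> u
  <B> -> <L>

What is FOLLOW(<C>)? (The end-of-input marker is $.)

{p, t, u}

FIRST(<C>) = {ε, u}
FIRST(<S>) = {ε, u, v, w}  (via <B> t)
FIRST(<L>) = {u, v, w}  (via <B> <C>)
FIRST(<B>) = {u, v, w}  (via <C> u, <L>)
FOLLOW(<S>) includes $ since <S> is the start symbol.
FOLLOW(<S>): <S> appears on no right-hand side. Thus FOLLOW(<S>) = {$}.
FOLLOW(<L>): in <B>-><L>, the suffix after <L> is empty, so FOLLOW(<L>) ⊇ FOLLOW(<B>) = {t, u}. Thus FOLLOW(<L>) = {t, u}.
FOLLOW(<C>): in <L>->w <C> p, <C> is followed by p with FIRST {p}; in <L>-><B> <C>, the suffix after <C> is empty, so FOLLOW(<C>) ⊇ FOLLOW(<L>) = {t, u}; in <B>-><C> u, <C> is followed by u with FIRST {u}. Thus FOLLOW(<C>) = {p, t, u}.
FOLLOW(<B>): in <S>-><B> t, <B> is followed by t with FIRST {t}; in <L>-><B> <C>, <B> is followed by <C> with FIRST {ε, u}; in <L>-><B> <C>, the suffix after <B> is nullable, so FOLLOW(<B>) ⊇ FOLLOW(<L>) = {t, u}. Thus FOLLOW(<B>) = {t, u}.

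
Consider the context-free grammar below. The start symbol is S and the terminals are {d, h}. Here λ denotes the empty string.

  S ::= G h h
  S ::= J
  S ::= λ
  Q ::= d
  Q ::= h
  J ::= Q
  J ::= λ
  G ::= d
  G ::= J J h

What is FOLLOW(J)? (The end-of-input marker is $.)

FIRST(Q): from Q::=d we get {d}; from Q::=h we get {h}. So FIRST(Q) = {d, h}.
FIRST(J): from J::=Q we get {d, h}; from J::=λ we get {λ}. So FIRST(J) = {λ, d, h}.
FIRST(G): from G::=d we get {d}; from G::=J J h we get {d, h}. So FIRST(G) = {d, h}.
FIRST(S): from S::=G h h we get {d, h}; from S::=J we get {λ, d, h}; from S::=λ we get {λ}. So FIRST(S) = {λ, d, h}.
FOLLOW(S) includes $ since S is the start symbol.
FOLLOW(S): S appears on no right-hand side. Thus FOLLOW(S) = {$}.
FOLLOW(J): in S::=J, the suffix after J is empty, so FOLLOW(J) ⊇ FOLLOW(S) = {$}; in G::=J J h (occurrence 1), J is followed by J h with FIRST {d, h}; in G::=J J h (occurrence 2), J is followed by h with FIRST {h}. Thus FOLLOW(J) = {$, d, h}.
FOLLOW(Q): in J::=Q, the suffix after Q is empty, so FOLLOW(Q) ⊇ FOLLOW(J) = {$, d, h}. Thus FOLLOW(Q) = {$, d, h}.
FOLLOW(G): in S::=G h h, G is followed by h h with FIRST {h}. Thus FOLLOW(G) = {h}.

{$, d, h}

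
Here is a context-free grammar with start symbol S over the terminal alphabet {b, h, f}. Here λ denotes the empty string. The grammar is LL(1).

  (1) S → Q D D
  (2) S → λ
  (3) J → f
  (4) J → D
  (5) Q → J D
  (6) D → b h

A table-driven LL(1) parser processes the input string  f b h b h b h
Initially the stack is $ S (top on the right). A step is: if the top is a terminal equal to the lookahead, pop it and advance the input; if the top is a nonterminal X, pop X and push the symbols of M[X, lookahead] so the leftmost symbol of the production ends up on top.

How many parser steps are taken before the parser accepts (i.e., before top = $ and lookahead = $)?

      Stack      Input            Action
   1  $ S        f b h b h b h $  expand S → Q D D
   2  $ D D Q    f b h b h b h $  expand Q → J D
   3  $ D D D J  f b h b h b h $  expand J → f
   4  $ D D D f  f b h b h b h $  match f
   5  $ D D D    b h b h b h $    expand D → b h
   6  $ D D h b  b h b h b h $    match b
   7  $ D D h    h b h b h $      match h
   8  $ D D      b h b h $        expand D → b h
   9  $ D h b    b h b h $        match b
  10  $ D h      h b h $          match h
  11  $ D        b h $            expand D → b h
  12  $ h b      b h $            match b
  13  $ h        h $              match h
Accept reached after 13 steps.

13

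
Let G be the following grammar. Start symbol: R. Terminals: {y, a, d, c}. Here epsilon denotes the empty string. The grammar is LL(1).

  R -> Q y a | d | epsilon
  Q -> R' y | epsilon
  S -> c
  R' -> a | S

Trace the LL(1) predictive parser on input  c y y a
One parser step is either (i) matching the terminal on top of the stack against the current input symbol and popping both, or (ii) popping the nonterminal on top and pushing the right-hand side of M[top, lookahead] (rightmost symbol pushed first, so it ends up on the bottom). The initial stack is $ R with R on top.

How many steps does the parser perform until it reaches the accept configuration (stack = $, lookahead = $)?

     Stack       Input      Action
  1  $ R         c y y a $  expand R -> Q y a
  2  $ a y Q     c y y a $  expand Q -> R' y
  3  $ a y y R'  c y y a $  expand R' -> S
  4  $ a y y S   c y y a $  expand S -> c
  5  $ a y y c   c y y a $  match c
  6  $ a y y     y y a $    match y
  7  $ a y       y a $      match y
  8  $ a         a $        match a
Accept reached after 8 steps.

8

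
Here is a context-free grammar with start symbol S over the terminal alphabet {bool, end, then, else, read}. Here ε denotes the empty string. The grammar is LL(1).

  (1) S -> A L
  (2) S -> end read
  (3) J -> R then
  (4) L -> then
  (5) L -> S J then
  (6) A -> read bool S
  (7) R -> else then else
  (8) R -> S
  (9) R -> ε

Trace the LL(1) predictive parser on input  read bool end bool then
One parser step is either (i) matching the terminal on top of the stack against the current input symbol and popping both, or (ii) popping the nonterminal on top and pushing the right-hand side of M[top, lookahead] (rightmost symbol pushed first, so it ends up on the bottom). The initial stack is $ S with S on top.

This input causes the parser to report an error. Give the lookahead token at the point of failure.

bool

     Stack            Input                      Action
  1  $ S              read bool end bool then $  expand S -> A L
  2  $ L A            read bool end bool then $  expand A -> read bool S
  3  $ L S bool read  read bool end bool then $  match read
  4  $ L S bool       bool end bool then $       match bool
  5  $ L S            end bool then $            expand S -> end read
  6  $ L read end     end bool then $            match end
  7  $ L read         bool then $                error: top is terminal read but lookahead is bool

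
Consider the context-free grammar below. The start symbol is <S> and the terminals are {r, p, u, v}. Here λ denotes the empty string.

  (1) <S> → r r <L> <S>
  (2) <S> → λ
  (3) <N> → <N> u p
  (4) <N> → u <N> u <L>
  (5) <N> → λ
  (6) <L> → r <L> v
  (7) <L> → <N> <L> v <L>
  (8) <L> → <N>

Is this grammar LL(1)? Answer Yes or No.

No

FIRST(<S>) = {λ, r}
FIRST(<N>) = {λ, u}
FIRST(<L>) = {λ, r, u, v}
FOLLOW(<S>) = {$}
FOLLOW(<N>) = {$, r, u, v}
FOLLOW(<L>) = {$, r, u, v}
Cell M[<L>, r] receives both <L> → r <L> v and <L> → <N> <L> v <L> and <L> → <N> — the grammar is not LL(1).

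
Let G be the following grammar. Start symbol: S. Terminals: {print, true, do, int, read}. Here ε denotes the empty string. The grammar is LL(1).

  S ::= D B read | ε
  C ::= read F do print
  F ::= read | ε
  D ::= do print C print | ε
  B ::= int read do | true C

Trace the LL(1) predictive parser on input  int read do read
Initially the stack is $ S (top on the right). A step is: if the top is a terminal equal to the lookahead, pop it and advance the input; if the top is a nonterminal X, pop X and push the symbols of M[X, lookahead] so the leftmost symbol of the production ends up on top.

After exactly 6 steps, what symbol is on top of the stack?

step 1: stack=$ S  input=int read do read $  — expand S ::= D B read
step 2: stack=$ read B D  input=int read do read $  — expand D ::= ε
step 3: stack=$ read B  input=int read do read $  — expand B ::= int read do
step 4: stack=$ read do read int  input=int read do read $  — match int
step 5: stack=$ read do read  input=read do read $  — match read
step 6: stack=$ read do  input=do read $  — match do
Stack after step 6: $ read (top = read).

read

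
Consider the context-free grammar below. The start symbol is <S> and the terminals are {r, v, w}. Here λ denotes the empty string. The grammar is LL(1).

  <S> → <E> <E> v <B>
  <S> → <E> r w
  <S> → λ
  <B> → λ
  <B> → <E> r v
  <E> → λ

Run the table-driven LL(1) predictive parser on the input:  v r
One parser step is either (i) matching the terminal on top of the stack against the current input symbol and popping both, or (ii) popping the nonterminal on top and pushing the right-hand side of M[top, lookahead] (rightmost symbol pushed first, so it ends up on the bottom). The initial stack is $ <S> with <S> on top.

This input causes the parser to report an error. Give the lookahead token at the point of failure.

step 1: stack=$ <S>  input=v r $  — expand <S> → <E> <E> v <B>
step 2: stack=$ <B> v <E> <E>  input=v r $  — expand <E> → λ
step 3: stack=$ <B> v <E>  input=v r $  — expand <E> → λ
step 4: stack=$ <B> v  input=v r $  — match v
step 5: stack=$ <B>  input=r $  — expand <B> → <E> r v
step 6: stack=$ v r <E>  input=r $  — expand <E> → λ
step 7: stack=$ v r  input=r $  — match r
step 8: stack=$ v  input=$  — error: top is terminal v but lookahead is $

$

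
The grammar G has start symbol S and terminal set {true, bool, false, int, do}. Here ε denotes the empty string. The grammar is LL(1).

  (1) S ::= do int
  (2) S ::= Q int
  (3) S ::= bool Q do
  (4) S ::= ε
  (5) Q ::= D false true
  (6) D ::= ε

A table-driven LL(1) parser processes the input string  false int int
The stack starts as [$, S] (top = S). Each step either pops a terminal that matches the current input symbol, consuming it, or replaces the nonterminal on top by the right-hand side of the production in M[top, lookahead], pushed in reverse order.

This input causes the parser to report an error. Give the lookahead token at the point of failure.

     Stack               Input            Action
  1  $ S                 false int int $  expand S ::= Q int
  2  $ int Q             false int int $  expand Q ::= D false true
  3  $ int true false D  false int int $  expand D ::= ε
  4  $ int true false    false int int $  match false
  5  $ int true          int int $        error: top is terminal true but lookahead is int

int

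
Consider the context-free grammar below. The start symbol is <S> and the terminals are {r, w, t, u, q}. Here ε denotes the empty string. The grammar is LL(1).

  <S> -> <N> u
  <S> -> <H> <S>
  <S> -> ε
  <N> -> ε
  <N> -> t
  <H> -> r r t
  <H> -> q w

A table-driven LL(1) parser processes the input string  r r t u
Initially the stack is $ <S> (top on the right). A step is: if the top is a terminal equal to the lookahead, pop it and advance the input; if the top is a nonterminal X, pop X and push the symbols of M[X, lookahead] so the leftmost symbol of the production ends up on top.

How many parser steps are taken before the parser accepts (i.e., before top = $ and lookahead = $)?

     Stack        Input      Action
  1  $ <S>        r r t u $  expand <S> -> <H> <S>
  2  $ <S> <H>    r r t u $  expand <H> -> r r t
  3  $ <S> t r r  r r t u $  match r
  4  $ <S> t r    r t u $    match r
  5  $ <S> t      t u $      match t
  6  $ <S>        u $        expand <S> -> <N> u
  7  $ u <N>      u $        expand <N> -> ε
  8  $ u          u $        match u
Accept reached after 8 steps.

8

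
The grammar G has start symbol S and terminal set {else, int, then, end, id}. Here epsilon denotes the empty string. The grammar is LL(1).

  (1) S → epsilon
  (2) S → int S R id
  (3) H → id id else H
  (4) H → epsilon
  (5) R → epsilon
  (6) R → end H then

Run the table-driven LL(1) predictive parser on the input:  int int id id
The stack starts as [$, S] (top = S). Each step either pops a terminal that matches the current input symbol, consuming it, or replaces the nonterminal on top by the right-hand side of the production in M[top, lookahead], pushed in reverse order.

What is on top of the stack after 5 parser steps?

step 1: stack=$ S  input=int int id id $  — expand S → int S R id
step 2: stack=$ id R S int  input=int int id id $  — match int
step 3: stack=$ id R S  input=int id id $  — expand S → int S R id
step 4: stack=$ id R id R S int  input=int id id $  — match int
step 5: stack=$ id R id R S  input=id id $  — expand S → epsilon
Stack after step 5: $ id R id R (top = R).

R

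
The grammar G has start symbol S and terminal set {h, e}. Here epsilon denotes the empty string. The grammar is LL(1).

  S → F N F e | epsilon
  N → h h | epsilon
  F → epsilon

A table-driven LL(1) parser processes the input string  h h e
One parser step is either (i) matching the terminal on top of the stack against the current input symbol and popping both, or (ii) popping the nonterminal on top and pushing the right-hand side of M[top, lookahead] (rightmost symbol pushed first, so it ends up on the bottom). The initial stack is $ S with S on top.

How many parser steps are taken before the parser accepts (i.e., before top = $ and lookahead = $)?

7

     Stack      Input    Action
  1  $ S        h h e $  expand S → F N F e
  2  $ e F N F  h h e $  expand F → epsilon
  3  $ e F N    h h e $  expand N → h h
  4  $ e F h h  h h e $  match h
  5  $ e F h    h e $    match h
  6  $ e F      e $      expand F → epsilon
  7  $ e        e $      match e
Accept reached after 7 steps.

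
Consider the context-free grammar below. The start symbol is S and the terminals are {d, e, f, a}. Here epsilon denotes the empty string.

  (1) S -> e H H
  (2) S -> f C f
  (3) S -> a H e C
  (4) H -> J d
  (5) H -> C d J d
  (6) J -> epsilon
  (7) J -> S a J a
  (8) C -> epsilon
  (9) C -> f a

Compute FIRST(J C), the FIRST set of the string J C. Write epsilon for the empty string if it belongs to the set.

FIRST(S): from S->e H H we get {e}; from S->f C f we get {f}; from S->a H e C we get {a}. So FIRST(S) = {a, e, f}.
FIRST(C): from C->epsilon we get {epsilon}; from C->f a we get {f}. So FIRST(C) = {epsilon, f}.
FIRST(J): from J->epsilon we get {epsilon}; from J->S a J a we get {a, e, f}. So FIRST(J) = {epsilon, a, e, f}.
FIRST(H): from H->J d we get {a, d, e, f}; from H->C d J d we get {d, f}. So FIRST(H) = {a, d, e, f}.
FIRST(J C): take FIRST of each symbol in turn, carrying on past any symbol whose FIRST contains epsilon; result {epsilon, a, e, f}.

{epsilon, a, e, f}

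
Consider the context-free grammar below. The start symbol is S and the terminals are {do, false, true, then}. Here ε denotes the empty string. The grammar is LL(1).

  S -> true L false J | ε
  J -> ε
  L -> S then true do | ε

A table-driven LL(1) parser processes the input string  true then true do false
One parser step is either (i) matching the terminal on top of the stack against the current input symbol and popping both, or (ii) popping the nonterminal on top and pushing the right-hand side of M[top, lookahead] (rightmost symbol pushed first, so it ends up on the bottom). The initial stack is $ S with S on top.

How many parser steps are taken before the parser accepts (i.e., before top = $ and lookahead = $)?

step 1: stack=$ S  input=true then true do false $  — expand S -> true L false J
step 2: stack=$ J false L true  input=true then true do false $  — match true
step 3: stack=$ J false L  input=then true do false $  — expand L -> S then true do
step 4: stack=$ J false do true then S  input=then true do false $  — expand S -> ε
step 5: stack=$ J false do true then  input=then true do false $  — match then
step 6: stack=$ J false do true  input=true do false $  — match true
step 7: stack=$ J false do  input=do false $  — match do
step 8: stack=$ J false  input=false $  — match false
step 9: stack=$ J  input=$  — expand J -> ε
Accept reached after 9 steps.

9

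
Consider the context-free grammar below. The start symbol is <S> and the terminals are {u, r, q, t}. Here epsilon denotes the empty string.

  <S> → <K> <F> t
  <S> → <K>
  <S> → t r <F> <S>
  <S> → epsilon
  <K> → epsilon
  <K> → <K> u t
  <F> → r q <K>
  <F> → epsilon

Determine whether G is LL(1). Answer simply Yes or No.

FIRST(<S>) = {epsilon, r, t, u}
FIRST(<K>) = {epsilon, u}
FIRST(<F>) = {epsilon, r}
FOLLOW(<S>) = {$}
FOLLOW(<K>) = {$, r, t, u}
FOLLOW(<F>) = {$, r, t, u}
Cell M[<F>, r] receives both <F> → r q <K> and <F> → epsilon — the grammar is not LL(1).

No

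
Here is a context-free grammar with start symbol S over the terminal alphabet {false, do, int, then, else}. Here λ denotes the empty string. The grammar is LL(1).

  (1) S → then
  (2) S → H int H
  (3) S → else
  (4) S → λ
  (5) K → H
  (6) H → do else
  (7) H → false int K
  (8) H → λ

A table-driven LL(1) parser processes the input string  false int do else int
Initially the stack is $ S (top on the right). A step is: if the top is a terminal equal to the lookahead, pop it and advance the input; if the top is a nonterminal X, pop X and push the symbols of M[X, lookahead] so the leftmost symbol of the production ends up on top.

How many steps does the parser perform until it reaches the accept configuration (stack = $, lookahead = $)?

      Stack                Input                    Action
   1  $ S                  false int do else int $  expand S → H int H
   2  $ H int H            false int do else int $  expand H → false int K
   3  $ H int K int false  false int do else int $  match false
   4  $ H int K int        int do else int $        match int
   5  $ H int K            do else int $            expand K → H
   6  $ H int H            do else int $            expand H → do else
   7  $ H int else do      do else int $            match do
   8  $ H int else         else int $               match else
   9  $ H int              int $                    match int
  10  $ H                  $                        expand H → λ
Accept reached after 10 steps.

10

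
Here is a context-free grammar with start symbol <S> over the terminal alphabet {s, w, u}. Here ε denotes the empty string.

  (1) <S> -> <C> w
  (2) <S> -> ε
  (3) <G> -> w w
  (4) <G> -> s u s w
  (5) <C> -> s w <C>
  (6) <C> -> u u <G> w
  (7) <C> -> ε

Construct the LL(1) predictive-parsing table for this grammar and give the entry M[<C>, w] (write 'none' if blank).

<C> -> ε

FIRST(<G>): from <G>->w w we get {w}; from <G>->s u s w we get {s}. So FIRST(<G>) = {s, w}.
FIRST(<C>): from <C>->s w <C> we get {s}; from <C>->u u <G> w we get {u}; from <C>->ε we get {ε}. So FIRST(<C>) = {ε, s, u}.
FIRST(<S>): from <S>-><C> w we get {s, u, w}; from <S>->ε we get {ε}. So FIRST(<S>) = {ε, s, u, w}.
FOLLOW(<S>) includes $ since <S> is the start symbol.
FOLLOW(<C>): in <S>-><C> w, <C> is followed by w with FIRST {w}; in <C>->s w <C>, the suffix after <C> is empty (adds nothing new). Thus FOLLOW(<C>) = {w}.
For <C> -> s w <C>: FIRST(s w <C>) = {s}, so it goes in M[<C>, t] for t ∈ {s}.
For <C> -> u u <G> w: FIRST(u u <G> w) = {u}, so it goes in M[<C>, t] for t ∈ {u}.
For <C> -> ε: FIRST(ε) = {ε}, so it goes in M[<C>, t] for t ∈ {}; since ε ∈ FIRST, also for every t ∈ FOLLOW(<C>) = {w}.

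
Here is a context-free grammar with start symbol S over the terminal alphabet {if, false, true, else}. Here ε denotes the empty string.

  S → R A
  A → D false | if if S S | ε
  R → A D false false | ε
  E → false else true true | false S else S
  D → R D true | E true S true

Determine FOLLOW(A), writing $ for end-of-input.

{$, else, false, if, true}

FIRST(E) = {false}
FIRST(S) = {ε, false, if}  (via R A)
FIRST(A) = {ε, false, if}  (via D false)
FIRST(R) = {ε, false, if}  (via A D false false)
FIRST(D) = {false, if}  (via R D true, E true S true)
FOLLOW(S) includes $ since S is the start symbol.
FOLLOW(E): in D→E true S true, E is followed by true S true with FIRST {true}. Thus FOLLOW(E) = {true}.
FOLLOW(D): in A→D false, D is followed by false with FIRST {false}; in R→A D false false, D is followed by false false with FIRST {false}; in D→R D true, D is followed by true with FIRST {true}. Thus FOLLOW(D) = {false, true}.
FOLLOW(S): in A→if if S S (occurrence 1), S is followed by S with FIRST {ε, false, if}; in A→if if S S (occurrence 1), the suffix after S is nullable, so FOLLOW(S) ⊇ FOLLOW(A) = {$, else, false, if, true}; in A→if if S S (occurrence 2), the suffix after S is empty, so FOLLOW(S) ⊇ FOLLOW(A) = {$, else, false, if, true}; in E→false S else S (occurrence 1), S is followed by else S with FIRST {else}; in E→false S else S (occurrence 2), the suffix after S is empty, so FOLLOW(S) ⊇ FOLLOW(E) = {true}; in D→E true S true, S is followed by true with FIRST {true}. Thus FOLLOW(S) = {$, else, false, if, true}.
FOLLOW(A): in S→R A, the suffix after A is empty, so FOLLOW(A) ⊇ FOLLOW(S) = {$, else, false, if, true}; in R→A D false false, A is followed by D false false with FIRST {false, if}. Thus FOLLOW(A) = {$, else, false, if, true}.
FOLLOW(R): in S→R A, R is followed by A with FIRST {ε, false, if}; in S→R A, the suffix after R is nullable, so FOLLOW(R) ⊇ FOLLOW(S) = {$, else, false, if, true}; in D→R D true, R is followed by D true with FIRST {false, if}. Thus FOLLOW(R) = {$, else, false, if, true}.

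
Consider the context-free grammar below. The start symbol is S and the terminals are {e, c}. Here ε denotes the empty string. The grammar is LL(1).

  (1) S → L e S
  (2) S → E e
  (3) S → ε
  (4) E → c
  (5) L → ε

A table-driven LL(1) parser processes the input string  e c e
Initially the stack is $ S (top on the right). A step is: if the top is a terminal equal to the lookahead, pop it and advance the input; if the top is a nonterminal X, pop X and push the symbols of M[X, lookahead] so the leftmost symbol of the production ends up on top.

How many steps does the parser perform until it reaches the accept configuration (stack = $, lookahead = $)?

7

     Stack    Input    Action
  1  $ S      e c e $  expand S → L e S
  2  $ S e L  e c e $  expand L → ε
  3  $ S e    e c e $  match e
  4  $ S      c e $    expand S → E e
  5  $ e E    c e $    expand E → c
  6  $ e c    c e $    match c
  7  $ e      e $      match e
Accept reached after 7 steps.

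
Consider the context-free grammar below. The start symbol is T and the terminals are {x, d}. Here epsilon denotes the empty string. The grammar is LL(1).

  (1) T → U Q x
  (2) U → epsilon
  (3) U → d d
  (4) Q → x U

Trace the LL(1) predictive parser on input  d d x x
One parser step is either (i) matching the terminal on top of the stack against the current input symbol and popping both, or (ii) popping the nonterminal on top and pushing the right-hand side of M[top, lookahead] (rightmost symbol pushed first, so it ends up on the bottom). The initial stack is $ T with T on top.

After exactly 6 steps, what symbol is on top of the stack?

     Stack      Input      Action
  1  $ T        d d x x $  expand T → U Q x
  2  $ x Q U    d d x x $  expand U → d d
  3  $ x Q d d  d d x x $  match d
  4  $ x Q d    d x x $    match d
  5  $ x Q      x x $      expand Q → x U
  6  $ x U x    x x $      match x
Stack after step 6: $ x U (top = U).

U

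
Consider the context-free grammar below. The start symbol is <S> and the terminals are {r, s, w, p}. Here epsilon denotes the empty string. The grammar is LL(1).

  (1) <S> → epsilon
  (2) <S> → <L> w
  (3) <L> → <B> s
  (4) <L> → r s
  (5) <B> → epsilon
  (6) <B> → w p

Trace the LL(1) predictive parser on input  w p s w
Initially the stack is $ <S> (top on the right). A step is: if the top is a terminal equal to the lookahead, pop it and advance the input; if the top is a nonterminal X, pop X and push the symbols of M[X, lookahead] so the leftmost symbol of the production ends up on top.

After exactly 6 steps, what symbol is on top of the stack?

w

step 1: stack=$ <S>  input=w p s w $  — expand <S> → <L> w
step 2: stack=$ w <L>  input=w p s w $  — expand <L> → <B> s
step 3: stack=$ w s <B>  input=w p s w $  — expand <B> → w p
step 4: stack=$ w s p w  input=w p s w $  — match w
step 5: stack=$ w s p  input=p s w $  — match p
step 6: stack=$ w s  input=s w $  — match s
Stack after step 6: $ w (top = w).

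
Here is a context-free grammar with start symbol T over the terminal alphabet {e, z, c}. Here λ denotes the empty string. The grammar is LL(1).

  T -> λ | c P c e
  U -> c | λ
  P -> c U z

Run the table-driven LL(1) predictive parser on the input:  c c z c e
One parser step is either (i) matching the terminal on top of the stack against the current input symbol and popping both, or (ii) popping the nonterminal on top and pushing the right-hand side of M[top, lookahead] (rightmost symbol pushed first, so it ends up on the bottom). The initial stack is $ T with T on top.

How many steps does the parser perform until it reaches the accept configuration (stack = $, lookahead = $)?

step 1: stack=$ T  input=c c z c e $  — expand T -> c P c e
step 2: stack=$ e c P c  input=c c z c e $  — match c
step 3: stack=$ e c P  input=c z c e $  — expand P -> c U z
step 4: stack=$ e c z U c  input=c z c e $  — match c
step 5: stack=$ e c z U  input=z c e $  — expand U -> λ
step 6: stack=$ e c z  input=z c e $  — match z
step 7: stack=$ e c  input=c e $  — match c
step 8: stack=$ e  input=e $  — match e
Accept reached after 8 steps.

8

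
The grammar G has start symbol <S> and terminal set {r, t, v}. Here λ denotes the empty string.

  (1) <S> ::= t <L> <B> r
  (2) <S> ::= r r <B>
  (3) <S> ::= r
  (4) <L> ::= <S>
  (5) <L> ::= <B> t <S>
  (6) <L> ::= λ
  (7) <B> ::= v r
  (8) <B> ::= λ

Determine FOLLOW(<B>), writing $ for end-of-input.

FIRST(<S>) = {r, t}
FIRST(<B>) = {λ, v}
FIRST(<L>) = {λ, r, t, v}  (via <S>, <B> t <S>)
FOLLOW(<S>) includes $ since <S> is the start symbol.
FOLLOW(<L>): in <S>::=t <L> <B> r, <L> is followed by <B> r with FIRST {r, v}. Thus FOLLOW(<L>) = {r, v}.
FOLLOW(<S>): in <L>::=<S>, the suffix after <S> is empty, so FOLLOW(<S>) ⊇ FOLLOW(<L>) = {r, v}; in <L>::=<B> t <S>, the suffix after <S> is empty, so FOLLOW(<S>) ⊇ FOLLOW(<L>) = {r, v}. Thus FOLLOW(<S>) = {$, r, v}.
FOLLOW(<B>): in <S>::=t <L> <B> r, <B> is followed by r with FIRST {r}; in <S>::=r r <B>, the suffix after <B> is empty, so FOLLOW(<B>) ⊇ FOLLOW(<S>) = {$, r, v}; in <L>::=<B> t <S>, <B> is followed by t <S> with FIRST {t}. Thus FOLLOW(<B>) = {$, r, t, v}.

{$, r, t, v}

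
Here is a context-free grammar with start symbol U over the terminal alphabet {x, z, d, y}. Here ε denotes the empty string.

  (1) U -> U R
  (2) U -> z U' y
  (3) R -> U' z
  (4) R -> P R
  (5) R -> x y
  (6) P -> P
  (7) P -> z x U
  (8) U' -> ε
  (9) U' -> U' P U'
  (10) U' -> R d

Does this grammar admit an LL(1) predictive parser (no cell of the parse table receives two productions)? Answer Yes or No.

No

FIRST(U) = {z}
FIRST(R) = {x, z}
FIRST(P) = {z}
FIRST(U') = {ε, x, z}
FOLLOW(U) = {$, x, y, z}
FOLLOW(R) = {$, d, x, y, z}
FOLLOW(P) = {x, y, z}
FOLLOW(U') = {y, z}
Cell M[P, z] receives both P -> P and P -> z x U — the grammar is not LL(1).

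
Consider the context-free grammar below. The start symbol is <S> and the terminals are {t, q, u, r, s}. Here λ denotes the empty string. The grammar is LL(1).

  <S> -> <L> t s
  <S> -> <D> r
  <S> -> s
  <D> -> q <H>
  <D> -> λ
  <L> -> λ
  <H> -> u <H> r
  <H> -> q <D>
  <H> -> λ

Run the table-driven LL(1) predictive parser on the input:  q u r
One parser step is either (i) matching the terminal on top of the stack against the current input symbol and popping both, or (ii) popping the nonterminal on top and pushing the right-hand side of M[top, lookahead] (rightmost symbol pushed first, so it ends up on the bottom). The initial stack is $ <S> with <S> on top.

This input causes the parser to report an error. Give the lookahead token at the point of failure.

$

     Stack        Input    Action
  1  $ <S>        q u r $  expand <S> -> <D> r
  2  $ r <D>      q u r $  expand <D> -> q <H>
  3  $ r <H> q    q u r $  match q
  4  $ r <H>      u r $    expand <H> -> u <H> r
  5  $ r r <H> u  u r $    match u
  6  $ r r <H>    r $      expand <H> -> λ
  7  $ r r        r $      match r
  8  $ r          $        error: top is terminal r but lookahead is $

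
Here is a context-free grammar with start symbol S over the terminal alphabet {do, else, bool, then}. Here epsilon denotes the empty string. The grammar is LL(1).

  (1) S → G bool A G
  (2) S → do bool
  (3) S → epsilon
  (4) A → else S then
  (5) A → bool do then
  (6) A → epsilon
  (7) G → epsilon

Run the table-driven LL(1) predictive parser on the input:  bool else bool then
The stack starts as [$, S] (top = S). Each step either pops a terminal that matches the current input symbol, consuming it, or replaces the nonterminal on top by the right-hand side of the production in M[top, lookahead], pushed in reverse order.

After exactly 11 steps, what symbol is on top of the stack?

step 1: stack=$ S  input=bool else bool then $  — expand S → G bool A G
step 2: stack=$ G A bool G  input=bool else bool then $  — expand G → epsilon
step 3: stack=$ G A bool  input=bool else bool then $  — match bool
step 4: stack=$ G A  input=else bool then $  — expand A → else S then
step 5: stack=$ G then S else  input=else bool then $  — match else
step 6: stack=$ G then S  input=bool then $  — expand S → G bool A G
step 7: stack=$ G then G A bool G  input=bool then $  — expand G → epsilon
step 8: stack=$ G then G A bool  input=bool then $  — match bool
step 9: stack=$ G then G A  input=then $  — expand A → epsilon
step 10: stack=$ G then G  input=then $  — expand G → epsilon
step 11: stack=$ G then  input=then $  — match then
Stack after step 11: $ G (top = G).

G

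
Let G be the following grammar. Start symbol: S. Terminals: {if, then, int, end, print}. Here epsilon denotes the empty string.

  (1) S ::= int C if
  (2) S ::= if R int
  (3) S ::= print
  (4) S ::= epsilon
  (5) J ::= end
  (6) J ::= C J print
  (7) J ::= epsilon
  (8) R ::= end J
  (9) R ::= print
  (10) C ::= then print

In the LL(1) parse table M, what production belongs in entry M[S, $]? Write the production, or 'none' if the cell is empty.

S ::= epsilon

FIRST(S): from S::=int C if we get {int}; from S::=if R int we get {if}; from S::=print we get {print}; from S::=epsilon we get {epsilon}. So FIRST(S) = {epsilon, if, int, print}.
FIRST(R): from R::=end J we get {end}; from R::=print we get {print}. So FIRST(R) = {end, print}.
FIRST(C): from C::=then print we get {then}. So FIRST(C) = {then}.
FIRST(J): from J::=end we get {end}; from J::=C J print we get {then}; from J::=epsilon we get {epsilon}. So FIRST(J) = {epsilon, end, then}.
FOLLOW(S) includes $ since S is the start symbol.
FOLLOW(S): S appears on no right-hand side. Thus FOLLOW(S) = {$}.
For S ::= int C if: FIRST(int C if) = {int}, so it goes in M[S, t] for t ∈ {int}.
For S ::= if R int: FIRST(if R int) = {if}, so it goes in M[S, t] for t ∈ {if}.
For S ::= print: FIRST(print) = {print}, so it goes in M[S, t] for t ∈ {print}.
For S ::= epsilon: FIRST(epsilon) = {epsilon}, so it goes in M[S, t] for t ∈ {}; since epsilon ∈ FIRST, also for every t ∈ FOLLOW(S) = {$}.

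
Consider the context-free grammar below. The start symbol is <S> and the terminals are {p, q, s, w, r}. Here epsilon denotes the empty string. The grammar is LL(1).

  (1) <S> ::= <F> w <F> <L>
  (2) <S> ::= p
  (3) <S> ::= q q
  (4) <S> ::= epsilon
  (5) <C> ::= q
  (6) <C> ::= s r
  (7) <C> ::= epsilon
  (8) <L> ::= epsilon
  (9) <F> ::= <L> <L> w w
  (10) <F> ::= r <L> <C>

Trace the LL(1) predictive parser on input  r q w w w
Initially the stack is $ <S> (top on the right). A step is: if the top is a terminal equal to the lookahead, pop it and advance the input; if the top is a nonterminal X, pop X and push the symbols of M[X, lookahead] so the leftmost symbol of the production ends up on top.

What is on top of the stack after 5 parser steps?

     Stack                  Input        Action
  1  $ <S>                  r q w w w $  expand <S> ::= <F> w <F> <L>
  2  $ <L> <F> w <F>        r q w w w $  expand <F> ::= r <L> <C>
  3  $ <L> <F> w <C> <L> r  r q w w w $  match r
  4  $ <L> <F> w <C> <L>    q w w w $    expand <L> ::= epsilon
  5  $ <L> <F> w <C>        q w w w $    expand <C> ::= q
Stack after step 5: $ <L> <F> w q (top = q).

q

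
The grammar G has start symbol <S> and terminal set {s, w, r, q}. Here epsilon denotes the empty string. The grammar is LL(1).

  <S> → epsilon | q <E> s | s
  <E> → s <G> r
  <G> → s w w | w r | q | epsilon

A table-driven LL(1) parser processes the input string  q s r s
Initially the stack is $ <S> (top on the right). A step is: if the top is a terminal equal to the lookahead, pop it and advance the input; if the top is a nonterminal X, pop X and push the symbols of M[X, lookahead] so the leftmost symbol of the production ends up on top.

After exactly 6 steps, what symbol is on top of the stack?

s

     Stack        Input      Action
  1  $ <S>        q s r s $  expand <S> → q <E> s
  2  $ s <E> q    q s r s $  match q
  3  $ s <E>      s r s $    expand <E> → s <G> r
  4  $ s r <G> s  s r s $    match s
  5  $ s r <G>    r s $      expand <G> → epsilon
  6  $ s r        r s $      match r
Stack after step 6: $ s (top = s).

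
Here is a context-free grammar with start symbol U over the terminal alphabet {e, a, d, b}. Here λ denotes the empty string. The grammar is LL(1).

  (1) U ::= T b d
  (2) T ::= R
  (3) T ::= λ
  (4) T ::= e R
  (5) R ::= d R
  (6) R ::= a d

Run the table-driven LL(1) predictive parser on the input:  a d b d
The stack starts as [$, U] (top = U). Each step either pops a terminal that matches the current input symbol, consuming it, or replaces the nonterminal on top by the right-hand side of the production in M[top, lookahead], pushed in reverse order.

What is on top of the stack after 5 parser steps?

b

step 1: stack=$ U  input=a d b d $  — expand U ::= T b d
step 2: stack=$ d b T  input=a d b d $  — expand T ::= R
step 3: stack=$ d b R  input=a d b d $  — expand R ::= a d
step 4: stack=$ d b d a  input=a d b d $  — match a
step 5: stack=$ d b d  input=d b d $  — match d
Stack after step 5: $ d b (top = b).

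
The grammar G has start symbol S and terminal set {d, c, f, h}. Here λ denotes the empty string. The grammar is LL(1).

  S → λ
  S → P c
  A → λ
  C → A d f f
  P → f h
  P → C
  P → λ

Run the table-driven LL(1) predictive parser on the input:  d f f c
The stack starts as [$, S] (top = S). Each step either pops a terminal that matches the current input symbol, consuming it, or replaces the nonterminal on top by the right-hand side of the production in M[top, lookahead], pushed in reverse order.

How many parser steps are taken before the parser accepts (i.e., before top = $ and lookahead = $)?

     Stack        Input      Action
  1  $ S          d f f c $  expand S → P c
  2  $ c P        d f f c $  expand P → C
  3  $ c C        d f f c $  expand C → A d f f
  4  $ c f f d A  d f f c $  expand A → λ
  5  $ c f f d    d f f c $  match d
  6  $ c f f      f f c $    match f
  7  $ c f        f c $      match f
  8  $ c          c $        match c
Accept reached after 8 steps.

8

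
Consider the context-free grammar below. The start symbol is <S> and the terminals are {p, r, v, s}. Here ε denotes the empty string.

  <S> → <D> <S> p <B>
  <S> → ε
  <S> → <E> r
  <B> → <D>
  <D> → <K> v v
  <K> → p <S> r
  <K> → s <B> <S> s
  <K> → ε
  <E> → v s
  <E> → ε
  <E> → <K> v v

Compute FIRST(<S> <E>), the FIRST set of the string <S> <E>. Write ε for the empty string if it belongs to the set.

FIRST(<K>) = {ε, p, s}
FIRST(<D>) = {p, s, v}  (via <K> v v)
FIRST(<E>) = {ε, p, s, v}  (via <K> v v)
FIRST(<S>) = {ε, p, r, s, v}  (via <D> <S> p <B>, <E> r)
FIRST(<B>) = {p, s, v}  (via <D>)
FIRST(<S> <E>): take FIRST of each symbol in turn, carrying on past any symbol whose FIRST contains ε; result {ε, p, r, s, v}.

{ε, p, r, s, v}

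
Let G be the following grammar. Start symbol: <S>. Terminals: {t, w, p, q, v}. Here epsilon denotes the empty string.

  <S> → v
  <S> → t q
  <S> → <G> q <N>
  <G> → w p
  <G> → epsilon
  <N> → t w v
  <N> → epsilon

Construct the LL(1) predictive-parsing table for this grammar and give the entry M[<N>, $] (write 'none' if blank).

<N> → epsilon

FIRST(<G>) = {epsilon, w}
FIRST(<N>) = {epsilon, t}
FIRST(<S>) = {q, t, v, w}  (via <G> q <N>)
FOLLOW(<S>) includes $ since <S> is the start symbol.
FOLLOW(<S>): <S> appears on no right-hand side. Thus FOLLOW(<S>) = {$}.
FOLLOW(<N>): in <S>→<G> q <N>, the suffix after <N> is empty, so FOLLOW(<N>) ⊇ FOLLOW(<S>) = {$}. Thus FOLLOW(<N>) = {$}.
For <N> → t w v: FIRST(t w v) = {t}, so it goes in M[<N>, t] for t ∈ {t}.
For <N> → epsilon: FIRST(epsilon) = {epsilon}, so it goes in M[<N>, t] for t ∈ {}; since epsilon ∈ FIRST, also for every t ∈ FOLLOW(<N>) = {$}.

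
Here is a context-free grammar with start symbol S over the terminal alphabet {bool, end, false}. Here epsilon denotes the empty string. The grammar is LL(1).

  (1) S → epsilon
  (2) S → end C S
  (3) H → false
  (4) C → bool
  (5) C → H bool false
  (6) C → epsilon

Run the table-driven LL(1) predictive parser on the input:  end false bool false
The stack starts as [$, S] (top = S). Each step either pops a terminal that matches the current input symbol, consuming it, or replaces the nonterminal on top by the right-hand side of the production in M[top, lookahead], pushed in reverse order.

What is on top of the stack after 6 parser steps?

step 1: stack=$ S  input=end false bool false $  — expand S → end C S
step 2: stack=$ S C end  input=end false bool false $  — match end
step 3: stack=$ S C  input=false bool false $  — expand C → H bool false
step 4: stack=$ S false bool H  input=false bool false $  — expand H → false
step 5: stack=$ S false bool false  input=false bool false $  — match false
step 6: stack=$ S false bool  input=bool false $  — match bool
Stack after step 6: $ S false (top = false).

false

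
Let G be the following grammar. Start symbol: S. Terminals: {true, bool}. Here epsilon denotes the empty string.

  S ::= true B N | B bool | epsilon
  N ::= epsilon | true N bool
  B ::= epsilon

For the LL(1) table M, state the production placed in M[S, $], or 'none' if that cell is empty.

FIRST(N) = {epsilon, true}
FIRST(B) = {epsilon}
FIRST(S) = {epsilon, bool, true}  (via B bool)
FOLLOW(S) includes $ since S is the start symbol.
FOLLOW(S): S appears on no right-hand side. Thus FOLLOW(S) = {$}.
For S ::= true B N: FIRST(true B N) = {true}, so it goes in M[S, t] for t ∈ {true}.
For S ::= B bool: FIRST(B bool) = {bool}, so it goes in M[S, t] for t ∈ {bool}.
For S ::= epsilon: FIRST(epsilon) = {epsilon}, so it goes in M[S, t] for t ∈ {}; since epsilon ∈ FIRST, also for every t ∈ FOLLOW(S) = {$}.

S ::= epsilon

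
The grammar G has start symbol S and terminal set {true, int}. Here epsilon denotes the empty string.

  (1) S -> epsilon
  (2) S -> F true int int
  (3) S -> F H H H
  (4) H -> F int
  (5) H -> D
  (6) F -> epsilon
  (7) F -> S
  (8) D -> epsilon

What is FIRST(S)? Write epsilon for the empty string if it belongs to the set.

{epsilon, int, true}

FIRST(D) = {epsilon}
FIRST(S) = {epsilon, int, true}  (via F true int int, F H H H)
FIRST(F) = {epsilon, int, true}  (via S)
FIRST(H) = {epsilon, int, true}  (via F int, D)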